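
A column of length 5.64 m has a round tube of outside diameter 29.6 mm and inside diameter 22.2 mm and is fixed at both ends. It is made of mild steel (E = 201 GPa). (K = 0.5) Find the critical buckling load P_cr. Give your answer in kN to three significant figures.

P_cr ≈ 6.43 kN

d_o = 29.6 mm, d_i = 22.2 mm
I = π(d_o⁴ − d_i⁴)/64 = π(29.6⁴ − 22.20⁴)/64 = 2.576×10^4 mm⁴
I = 2.576×10^4 mm⁴ = 2.576×10^-8 m⁴
Effective length L_e = K·L = 0.5 × 5.64 = 2.820 m
P_cr = π²EI / L_e² = π² × 201×10⁹ × 2.576×10^-8 / 2.820² = 6.426×10^3 N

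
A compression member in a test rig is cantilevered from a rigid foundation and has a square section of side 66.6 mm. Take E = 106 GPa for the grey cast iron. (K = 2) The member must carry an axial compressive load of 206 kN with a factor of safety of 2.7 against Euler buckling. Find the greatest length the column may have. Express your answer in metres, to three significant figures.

I = a⁴/12 = 66.6⁴/12 = 1.640×10^6 mm⁴
I = 1.640×10^-6 m⁴
Required critical load P_cr = n·P = 2.7 × 206 = 556.2 kN = 5.562×10^5 N
From P_cr = π²EI/(K·L)²:  L = (1/K)·√(π²EI/P_cr) = (1/2)·√(π²×1.06×10^11×1.640×10^-6/5.562×10^5)
L = 0.878 m

L_max ≈ 0.878 m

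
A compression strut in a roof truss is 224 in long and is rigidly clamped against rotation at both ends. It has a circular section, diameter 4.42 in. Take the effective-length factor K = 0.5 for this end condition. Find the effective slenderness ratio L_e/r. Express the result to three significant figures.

λ ≈ 101

I = πd⁴/64 = π×4.42⁴/64 = 18.74 in⁴
A = 15.34 in²;  r_min = √(I/A) = √(18.74/15.34) = 1.105 in
L_e = K·L = 0.5 × 224 = 112.0 in
λ = L_e / r_min = 112.00 / 1.105 = 101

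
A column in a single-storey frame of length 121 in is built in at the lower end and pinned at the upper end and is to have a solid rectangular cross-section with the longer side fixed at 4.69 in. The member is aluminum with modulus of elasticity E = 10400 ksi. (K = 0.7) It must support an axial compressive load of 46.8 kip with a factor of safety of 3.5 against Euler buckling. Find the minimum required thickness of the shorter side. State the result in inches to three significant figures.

Required P_cr = n·P = 3.5 × 46.8 = 163.8 kip
L_e = K·L = 0.7 × 121 = 84.70 in
Required I = P_cr·L_e²/(π²E) = 1.638×10^5 × 84.70² / (π² × 1.04×10^7) = 11.45 in⁴
Rectangle, weak axis: I_min = h·b³/12 with h = 4.69 in fixed  ⇒  b = (12I/h)^(1/3) = 3.08 in

b ≈ 3.08 in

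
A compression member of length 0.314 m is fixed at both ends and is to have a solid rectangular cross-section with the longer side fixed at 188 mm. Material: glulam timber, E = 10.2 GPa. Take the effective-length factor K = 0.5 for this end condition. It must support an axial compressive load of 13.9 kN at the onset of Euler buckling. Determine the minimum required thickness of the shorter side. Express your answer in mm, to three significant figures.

L_e = K·L = 0.5 × 0.314 = 0.1570 m
Required I = P_cr·L_e²/(π²E) = 1.390×10^4 × 0.1570² / (π² × 1.02×10^10) = 3.403×10^-9 m⁴
I_req = 3.403×10^3 mm⁴
Rectangle, weak axis: I_min = h·b³/12 with h = 188 mm fixed  ⇒  b = (12I/h)^(1/3) = 6.01 mm

b ≈ 6.01 mm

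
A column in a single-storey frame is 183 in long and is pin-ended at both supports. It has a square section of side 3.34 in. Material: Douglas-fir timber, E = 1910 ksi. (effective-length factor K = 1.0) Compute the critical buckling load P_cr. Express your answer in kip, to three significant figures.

P_cr ≈ 5.84 kip

I = a⁴/12 = 3.34⁴/12 = 10.37 in⁴
Effective length L_e = K·L = 1 × 183 = 183.0 in
P_cr = π²EI / L_e² = π² × 1910×10³ × 10.37 / 183.0² = 5.838×10^3 lb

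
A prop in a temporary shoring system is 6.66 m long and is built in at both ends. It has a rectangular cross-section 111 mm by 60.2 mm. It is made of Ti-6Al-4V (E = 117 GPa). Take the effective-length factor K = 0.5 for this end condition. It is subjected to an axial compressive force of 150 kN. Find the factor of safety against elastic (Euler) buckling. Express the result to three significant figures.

n ≈ 1.40

Buckling occurs about the weak axis: I_min = h·b³/12 with b = 60.2 mm (the shorter side).
I_min = 111×60.2³/12 = 2.018×10^6 mm⁴
I = 2.018×10^6 mm⁴ = 2.018×10^-6 m⁴
Effective length L_e = K·L = 0.5 × 6.66 = 3.330 m
P_cr = π²EI / L_e² = π² × 117×10⁹ × 2.018×10^-6 / 3.330² = 2.101×10^5 N
Factor of safety n = P_cr / P = 210.15 / 150 = 1.40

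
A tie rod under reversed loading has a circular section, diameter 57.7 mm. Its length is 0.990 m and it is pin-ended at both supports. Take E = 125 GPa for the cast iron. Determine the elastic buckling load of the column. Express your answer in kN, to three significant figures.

I = πd⁴/64 = π×57.7⁴/64 = 5.441×10^5 mm⁴
I = 5.441×10^5 mm⁴ = 5.441×10^-7 m⁴
Effective length L_e = K·L = 1 × 0.990 = 0.9900 m
P_cr = π²EI / L_e² = π² × 125×10⁹ × 5.441×10^-7 / 0.9900² = 6.849×10^5 N

P_cr ≈ 685 kN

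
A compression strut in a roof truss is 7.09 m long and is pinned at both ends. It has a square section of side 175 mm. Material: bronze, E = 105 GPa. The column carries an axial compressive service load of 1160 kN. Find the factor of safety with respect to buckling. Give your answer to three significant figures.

n ≈ 1.39

I = a⁴/12 = 175⁴/12 = 7.816×10^7 mm⁴
I = 7.816×10^7 mm⁴ = 7.816×10^-5 m⁴
Effective length L_e = K·L = 1 × 7.09 = 7.090 m
P_cr = π²EI / L_e² = π² × 105×10⁹ × 7.816×10^-5 / 7.090² = 1.611×10^6 N
Factor of safety n = P_cr / P = 1611.3 / 1160 = 1.39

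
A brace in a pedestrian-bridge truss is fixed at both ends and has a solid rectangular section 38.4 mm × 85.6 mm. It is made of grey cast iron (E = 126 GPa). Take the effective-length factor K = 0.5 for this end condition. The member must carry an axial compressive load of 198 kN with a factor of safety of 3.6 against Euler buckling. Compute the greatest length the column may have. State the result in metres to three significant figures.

L_max ≈ 1.68 m

Buckling occurs about the weak axis: I_min = h·b³/12 with b = 38.4 mm (the shorter side).
I_min = 85.6×38.4³/12 = 4.039×10^5 mm⁴
I = 4.039×10^-7 m⁴
Required critical load P_cr = n·P = 3.6 × 198 = 712.8 kN = 7.128×10^5 N
From P_cr = π²EI/(K·L)²:  L = (1/K)·√(π²EI/P_cr) = (1/0.5)·√(π²×1.26×10^11×4.039×10^-7/7.128×10^5)
L = 1.68 m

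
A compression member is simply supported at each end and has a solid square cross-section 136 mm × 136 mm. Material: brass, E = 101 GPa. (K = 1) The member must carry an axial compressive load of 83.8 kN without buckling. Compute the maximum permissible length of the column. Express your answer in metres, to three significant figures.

L_max ≈ 18.4 m

I = a⁴/12 = 136⁴/12 = 2.851×10^7 mm⁴
I = 2.851×10^-5 m⁴
At the buckling limit P_cr = P = 8.380×10^4 N
From P_cr = π²EI/(K·L)²:  L = (1/K)·√(π²EI/P_cr) = (1/1)·√(π²×1.01×10^11×2.851×10^-5/8.380×10^4)
L = 18.4 m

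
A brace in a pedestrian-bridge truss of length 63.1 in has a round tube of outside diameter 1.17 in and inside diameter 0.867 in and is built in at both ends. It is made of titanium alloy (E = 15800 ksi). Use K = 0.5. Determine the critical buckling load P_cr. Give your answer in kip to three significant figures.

P_cr ≈ 10.1 kip

d_o = 1.17 in, d_i = 0.867 in
I = π(d_o⁴ − d_i⁴)/64 = π(1.17⁴ − 0.8670⁴)/64 = 6.425×10^-2 in⁴
Effective length L_e = K·L = 0.5 × 63.1 = 31.55 in
P_cr = π²EI / L_e² = π² × 15800×10³ × 6.425×10^-2 / 31.55² = 1.007×10^4 lb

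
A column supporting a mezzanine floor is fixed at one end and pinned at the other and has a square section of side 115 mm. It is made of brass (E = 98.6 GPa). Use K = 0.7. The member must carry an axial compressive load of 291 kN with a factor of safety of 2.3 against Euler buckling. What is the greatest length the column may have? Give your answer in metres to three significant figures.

L_max ≈ 6.58 m

I = a⁴/12 = 115⁴/12 = 1.458×10^7 mm⁴
I = 1.458×10^-5 m⁴
Required critical load P_cr = n·P = 2.3 × 291 = 669.3 kN = 6.693×10^5 N
From P_cr = π²EI/(K·L)²:  L = (1/K)·√(π²EI/P_cr) = (1/0.7)·√(π²×9.86×10^10×1.458×10^-5/6.693×10^5)
L = 6.58 m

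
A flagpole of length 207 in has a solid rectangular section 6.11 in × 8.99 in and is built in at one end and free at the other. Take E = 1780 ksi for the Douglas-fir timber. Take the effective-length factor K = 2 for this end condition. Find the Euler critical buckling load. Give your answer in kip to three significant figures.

P_cr ≈ 17.5 kip

Buckling occurs about the weak axis: I_min = h·b³/12 with b = 6.11 in (the shorter side).
I_min = 8.99×6.11³/12 = 170.9 in⁴
Effective length L_e = K·L = 2 × 207 = 414.0 in
P_cr = π²EI / L_e² = π² × 1780×10³ × 170.9 / 414.0² = 1.752×10^4 lb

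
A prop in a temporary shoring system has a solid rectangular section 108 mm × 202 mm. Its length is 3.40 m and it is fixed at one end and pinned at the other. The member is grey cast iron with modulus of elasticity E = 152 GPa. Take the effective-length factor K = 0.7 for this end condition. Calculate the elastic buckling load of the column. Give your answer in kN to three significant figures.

P_cr ≈ 5620 kN

Buckling occurs about the weak axis: I_min = h·b³/12 with b = 108 mm (the shorter side).
I_min = 202×108³/12 = 2.121×10^7 mm⁴
I = 2.121×10^7 mm⁴ = 2.121×10^-5 m⁴
Effective length L_e = K·L = 0.7 × 3.40 = 2.380 m
P_cr = π²EI / L_e² = π² × 152×10⁹ × 2.121×10^-5 / 2.380² = 5.616×10^6 N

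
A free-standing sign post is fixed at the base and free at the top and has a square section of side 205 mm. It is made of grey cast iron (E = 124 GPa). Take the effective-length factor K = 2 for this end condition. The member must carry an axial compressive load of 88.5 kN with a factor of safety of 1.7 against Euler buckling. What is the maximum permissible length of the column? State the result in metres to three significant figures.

L_max ≈ 17.3 m

I = a⁴/12 = 205⁴/12 = 1.472×10^8 mm⁴
I = 1.472×10^-4 m⁴
Required critical load P_cr = n·P = 1.7 × 88.5 = 150.4 kN = 1.504×10^5 N
From P_cr = π²EI/(K·L)²:  L = (1/K)·√(π²EI/P_cr) = (1/2)·√(π²×1.24×10^11×1.472×10^-4/1.504×10^5)
L = 17.3 m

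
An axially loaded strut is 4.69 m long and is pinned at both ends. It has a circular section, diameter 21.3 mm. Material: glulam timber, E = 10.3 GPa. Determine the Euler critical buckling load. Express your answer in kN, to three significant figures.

P_cr ≈ 0.0467 kN

I = πd⁴/64 = π×21.3⁴/64 = 1.010×10^4 mm⁴
I = 1.010×10^4 mm⁴ = 1.010×10^-8 m⁴
Effective length L_e = K·L = 1 × 4.69 = 4.690 m
P_cr = π²EI / L_e² = π² × 10.3×10⁹ × 1.010×10^-8 / 4.690² = 46.70 N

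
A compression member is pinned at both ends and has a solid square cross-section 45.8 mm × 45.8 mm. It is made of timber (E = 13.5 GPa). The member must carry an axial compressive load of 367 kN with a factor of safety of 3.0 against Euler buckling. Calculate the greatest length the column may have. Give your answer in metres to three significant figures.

L_max ≈ 0.211 m

I = a⁴/12 = 45.8⁴/12 = 3.667×10^5 mm⁴
I = 3.667×10^-7 m⁴
Required critical load P_cr = n·P = 3.0 × 367 = 1101 kN = 1.101×10^6 N
From P_cr = π²EI/(K·L)²:  L = (1/K)·√(π²EI/P_cr) = (1/1)·√(π²×1.35×10^10×3.667×10^-7/1.101×10^6)
L = 0.211 m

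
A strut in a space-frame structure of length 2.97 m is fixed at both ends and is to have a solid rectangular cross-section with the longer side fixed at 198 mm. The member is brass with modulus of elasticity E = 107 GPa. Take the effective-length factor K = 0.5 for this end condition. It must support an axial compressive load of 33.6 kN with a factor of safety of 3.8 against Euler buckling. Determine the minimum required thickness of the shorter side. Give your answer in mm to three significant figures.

b ≈ 25.3 mm

Required P_cr = n·P = 3.8 × 33.6 = 127.7 kN
L_e = K·L = 0.5 × 2.97 = 1.485 m
Required I = P_cr·L_e²/(π²E) = 1.277×10^5 × 1.485² / (π² × 1.07×10^11) = 2.666×10^-7 m⁴
I_req = 2.666×10^5 mm⁴
Rectangle, weak axis: I_min = h·b³/12 with h = 198 mm fixed  ⇒  b = (12I/h)^(1/3) = 25.3 mm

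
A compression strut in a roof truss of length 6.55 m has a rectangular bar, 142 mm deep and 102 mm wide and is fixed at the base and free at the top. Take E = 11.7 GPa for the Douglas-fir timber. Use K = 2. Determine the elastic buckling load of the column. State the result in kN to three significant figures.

Buckling occurs about the weak axis: I_min = h·b³/12 with b = 102 mm (the shorter side).
I_min = 142×102³/12 = 1.256×10^7 mm⁴
I = 1.256×10^7 mm⁴ = 1.256×10^-5 m⁴
Effective length L_e = K·L = 2 × 6.55 = 13.10 m
P_cr = π²EI / L_e² = π² × 11.7×10⁹ × 1.256×10^-5 / 13.10² = 8.450×10^3 N

P_cr ≈ 8.45 kN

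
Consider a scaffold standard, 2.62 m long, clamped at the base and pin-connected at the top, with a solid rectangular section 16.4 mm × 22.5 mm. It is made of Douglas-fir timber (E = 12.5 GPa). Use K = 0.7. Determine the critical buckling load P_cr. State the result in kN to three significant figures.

P_cr ≈ 0.303 kN

Buckling occurs about the weak axis: I_min = h·b³/12 with b = 16.4 mm (the shorter side).
I_min = 22.5×16.4³/12 = 8.271×10^3 mm⁴
I = 8.271×10^3 mm⁴ = 8.271×10^-9 m⁴
Effective length L_e = K·L = 0.7 × 2.62 = 1.834 m
P_cr = π²EI / L_e² = π² × 12.5×10⁹ × 8.271×10^-9 / 1.834² = 303.3 N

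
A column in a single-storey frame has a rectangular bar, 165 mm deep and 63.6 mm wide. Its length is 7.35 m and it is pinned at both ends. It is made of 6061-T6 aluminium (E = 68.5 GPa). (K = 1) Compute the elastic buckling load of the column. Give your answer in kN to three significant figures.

Buckling occurs about the weak axis: I_min = h·b³/12 with b = 63.6 mm (the shorter side).
I_min = 165×63.6³/12 = 3.537×10^6 mm⁴
I = 3.537×10^6 mm⁴ = 3.537×10^-6 m⁴
Effective length L_e = K·L = 1 × 7.35 = 7.350 m
P_cr = π²EI / L_e² = π² × 68.5×10⁹ × 3.537×10^-6 / 7.350² = 4.427×10^4 N

P_cr ≈ 44.3 kN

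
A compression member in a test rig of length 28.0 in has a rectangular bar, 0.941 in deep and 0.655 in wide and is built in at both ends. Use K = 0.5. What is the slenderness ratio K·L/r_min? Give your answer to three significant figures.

λ ≈ 74.0

For a rectangle r_min = b/√12 = 0.655/√12 = 0.1891 in
L_e = K·L = 0.5 × 28.0 = 14.00 in
λ = L_e / r_min = 14.000 / 0.1891 = 74.0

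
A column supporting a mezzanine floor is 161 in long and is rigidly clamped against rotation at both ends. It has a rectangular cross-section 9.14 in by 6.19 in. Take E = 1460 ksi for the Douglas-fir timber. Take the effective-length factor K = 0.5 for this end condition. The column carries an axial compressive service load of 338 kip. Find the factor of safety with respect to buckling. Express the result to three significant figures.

Buckling occurs about the weak axis: I_min = h·b³/12 with b = 6.19 in (the shorter side).
I_min = 9.14×6.19³/12 = 180.6 in⁴
Effective length L_e = K·L = 0.5 × 161 = 80.50 in
P_cr = π²EI / L_e² = π² × 1460×10³ × 180.6 / 80.50² = 4.017×10^5 lb
Factor of safety n = P_cr / P = 401.70 / 338 = 1.19

n ≈ 1.19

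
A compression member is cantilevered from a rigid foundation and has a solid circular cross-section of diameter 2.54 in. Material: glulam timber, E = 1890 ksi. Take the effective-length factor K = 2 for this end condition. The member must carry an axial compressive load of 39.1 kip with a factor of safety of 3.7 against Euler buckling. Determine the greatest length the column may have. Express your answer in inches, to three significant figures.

I = πd⁴/64 = π×2.54⁴/64 = 2.043 in⁴
Required critical load P_cr = n·P = 3.7 × 39.1 = 144.7 kip = 1.447×10^5 lb
From P_cr = π²EI/(K·L)²:  L = (1/K)·√(π²EI/P_cr) = (1/2)·√(π²×1.89×10^6×2.043/1.447×10^5)
L = 8.12 in

L_max ≈ 8.12 in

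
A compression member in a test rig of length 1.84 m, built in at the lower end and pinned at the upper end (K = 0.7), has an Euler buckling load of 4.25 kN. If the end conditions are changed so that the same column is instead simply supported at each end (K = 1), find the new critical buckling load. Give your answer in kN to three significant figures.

P_cr ≈ 2.08 kN

P_cr ∝ 1/K², so P_cr,new = P_cr,old × (K_old/K_new)² = 4.25 × (0.7/1)²
= 4.25 × 0.4900 = 2.08 kN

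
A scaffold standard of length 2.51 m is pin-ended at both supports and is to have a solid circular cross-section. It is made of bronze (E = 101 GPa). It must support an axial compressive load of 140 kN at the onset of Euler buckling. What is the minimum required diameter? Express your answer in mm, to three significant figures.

L_e = K·L = 1 × 2.51 = 2.510 m
Required I = P_cr·L_e²/(π²E) = 1.400×10^5 × 2.510² / (π² × 1.01×10^11) = 8.848×10^-7 m⁴
I_req = 8.848×10^5 mm⁴
Solid circle: I = πd⁴/64  ⇒  d = (64I/π)^(1/4) = (64×8.848×10^5/π)^(1/4) = 65.2 mm

d ≈ 65.2 mm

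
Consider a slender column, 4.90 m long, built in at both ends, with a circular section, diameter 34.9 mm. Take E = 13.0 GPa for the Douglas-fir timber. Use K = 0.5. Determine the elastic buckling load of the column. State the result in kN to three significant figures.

P_cr ≈ 1.56 kN

I = πd⁴/64 = π×34.9⁴/64 = 7.282×10^4 mm⁴
I = 7.282×10^4 mm⁴ = 7.282×10^-8 m⁴
Effective length L_e = K·L = 0.5 × 4.90 = 2.450 m
P_cr = π²EI / L_e² = π² × 13.0×10⁹ × 7.282×10^-8 / 2.450² = 1.557×10^3 N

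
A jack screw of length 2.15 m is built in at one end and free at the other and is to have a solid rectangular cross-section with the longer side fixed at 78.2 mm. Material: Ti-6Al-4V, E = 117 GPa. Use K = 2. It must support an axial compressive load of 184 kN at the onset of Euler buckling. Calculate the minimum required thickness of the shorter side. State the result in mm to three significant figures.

b ≈ 76.8 mm

L_e = K·L = 2 × 2.15 = 4.300 m
Required I = P_cr·L_e²/(π²E) = 1.840×10^5 × 4.300² / (π² × 1.17×10^11) = 2.946×10^-6 m⁴
I_req = 2.946×10^6 mm⁴
Rectangle, weak axis: I_min = h·b³/12 with h = 78.2 mm fixed  ⇒  b = (12I/h)^(1/3) = 76.8 mm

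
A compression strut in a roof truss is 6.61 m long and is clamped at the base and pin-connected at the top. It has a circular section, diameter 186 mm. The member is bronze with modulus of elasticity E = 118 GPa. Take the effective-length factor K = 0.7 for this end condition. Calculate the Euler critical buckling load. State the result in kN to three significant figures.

P_cr ≈ 3200 kN

I = πd⁴/64 = π×186⁴/64 = 5.875×10^7 mm⁴
I = 5.875×10^7 mm⁴ = 5.875×10^-5 m⁴
Effective length L_e = K·L = 0.7 × 6.61 = 4.627 m
P_cr = π²EI / L_e² = π² × 118×10⁹ × 5.875×10^-5 / 4.627² = 3.196×10^6 N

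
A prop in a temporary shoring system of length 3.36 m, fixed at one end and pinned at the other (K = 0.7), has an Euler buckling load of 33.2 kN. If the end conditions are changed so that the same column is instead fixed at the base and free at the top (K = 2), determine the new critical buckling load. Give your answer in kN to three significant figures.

P_cr ≈ 4.07 kN

P_cr ∝ 1/K², so P_cr,new = P_cr,old × (K_old/K_new)² = 33.2 × (0.7/2)²
= 33.2 × 0.1225 = 4.07 kN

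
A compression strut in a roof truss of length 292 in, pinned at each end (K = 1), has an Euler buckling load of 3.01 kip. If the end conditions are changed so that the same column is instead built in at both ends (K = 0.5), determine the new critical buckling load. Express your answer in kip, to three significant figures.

P_cr ≈ 12.0 kip

P_cr ∝ 1/K², so P_cr,new = P_cr,old × (K_old/K_new)² = 3.01 × (1/0.5)²
= 3.01 × 4.000 = 12.0 kip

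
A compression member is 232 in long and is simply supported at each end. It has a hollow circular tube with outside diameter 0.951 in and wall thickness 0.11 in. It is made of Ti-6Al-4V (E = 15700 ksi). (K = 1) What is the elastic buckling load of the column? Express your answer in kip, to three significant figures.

Inner diameter d_i = 0.951 − 2×0.11 = 0.7310 in
I = π(d_o⁴ − d_i⁴)/64 = π(0.951⁴ − 0.7310⁴)/64 = 2.613×10^-2 in⁴
Effective length L_e = K·L = 1 × 232 = 232.0 in
P_cr = π²EI / L_e² = π² × 15700×10³ × 2.613×10^-2 / 232.0² = 75.24 lb

P_cr ≈ 0.0752 kip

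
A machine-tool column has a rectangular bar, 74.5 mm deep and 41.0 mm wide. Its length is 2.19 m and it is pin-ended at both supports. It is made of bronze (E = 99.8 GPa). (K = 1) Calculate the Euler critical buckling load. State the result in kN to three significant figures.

P_cr ≈ 87.9 kN

Buckling occurs about the weak axis: I_min = h·b³/12 with b = 41.0 mm (the shorter side).
I_min = 74.5×41.0³/12 = 4.279×10^5 mm⁴
I = 4.279×10^5 mm⁴ = 4.279×10^-7 m⁴
Effective length L_e = K·L = 1 × 2.19 = 2.190 m
P_cr = π²EI / L_e² = π² × 99.8×10⁹ × 4.279×10^-7 / 2.190² = 8.788×10^4 N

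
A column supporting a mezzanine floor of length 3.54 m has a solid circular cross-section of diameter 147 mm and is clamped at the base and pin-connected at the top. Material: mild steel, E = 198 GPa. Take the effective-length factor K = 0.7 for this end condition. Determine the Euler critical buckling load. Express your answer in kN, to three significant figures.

P_cr ≈ 7290 kN

I = πd⁴/64 = π×147⁴/64 = 2.292×10^7 mm⁴
I = 2.292×10^7 mm⁴ = 2.292×10^-5 m⁴
Effective length L_e = K·L = 0.7 × 3.54 = 2.478 m
P_cr = π²EI / L_e² = π² × 198×10⁹ × 2.292×10^-5 / 2.478² = 7.295×10^6 N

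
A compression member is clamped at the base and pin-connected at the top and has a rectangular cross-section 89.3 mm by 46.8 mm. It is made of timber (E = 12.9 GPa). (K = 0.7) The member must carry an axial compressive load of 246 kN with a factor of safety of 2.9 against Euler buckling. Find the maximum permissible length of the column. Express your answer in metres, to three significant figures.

Buckling occurs about the weak axis: I_min = h·b³/12 with b = 46.8 mm (the shorter side).
I_min = 89.3×46.8³/12 = 7.628×10^5 mm⁴
I = 7.628×10^-7 m⁴
Required critical load P_cr = n·P = 2.9 × 246 = 713.4 kN = 7.134×10^5 N
From P_cr = π²EI/(K·L)²:  L = (1/K)·√(π²EI/P_cr) = (1/0.7)·√(π²×1.29×10^10×7.628×10^-7/7.134×10^5)
L = 0.527 m

L_max ≈ 0.527 m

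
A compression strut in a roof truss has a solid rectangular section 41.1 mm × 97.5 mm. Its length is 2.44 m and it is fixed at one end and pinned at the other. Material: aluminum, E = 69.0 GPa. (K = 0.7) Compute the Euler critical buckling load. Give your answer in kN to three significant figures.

P_cr ≈ 132 kN

Buckling occurs about the weak axis: I_min = h·b³/12 with b = 41.1 mm (the shorter side).
I_min = 97.5×41.1³/12 = 5.641×10^5 mm⁴
I = 5.641×10^5 mm⁴ = 5.641×10^-7 m⁴
Effective length L_e = K·L = 0.7 × 2.44 = 1.708 m
P_cr = π²EI / L_e² = π² × 69.0×10⁹ × 5.641×10^-7 / 1.708² = 1.317×10^5 N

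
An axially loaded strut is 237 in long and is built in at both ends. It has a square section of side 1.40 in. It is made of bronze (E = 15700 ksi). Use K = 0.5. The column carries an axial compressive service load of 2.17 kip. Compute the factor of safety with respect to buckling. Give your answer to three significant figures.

n ≈ 1.63

I = a⁴/12 = 1.40⁴/12 = 0.3201 in⁴
Effective length L_e = K·L = 0.5 × 237 = 118.5 in
P_cr = π²EI / L_e² = π² × 15700×10³ × 0.3201 / 118.5² = 3.533×10^3 lb
Factor of safety n = P_cr / P = 3.5326 / 2.17 = 1.63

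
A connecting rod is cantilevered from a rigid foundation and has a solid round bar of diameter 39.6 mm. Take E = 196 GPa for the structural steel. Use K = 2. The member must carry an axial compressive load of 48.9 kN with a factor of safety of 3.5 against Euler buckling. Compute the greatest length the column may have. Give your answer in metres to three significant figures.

L_max ≈ 0.584 m

I = πd⁴/64 = π×39.6⁴/64 = 1.207×10^5 mm⁴
I = 1.207×10^-7 m⁴
Required critical load P_cr = n·P = 3.5 × 48.9 = 171.2 kN = 1.712×10^5 N
From P_cr = π²EI/(K·L)²:  L = (1/K)·√(π²EI/P_cr) = (1/2)·√(π²×1.96×10^11×1.207×10^-7/1.712×10^5)
L = 0.584 m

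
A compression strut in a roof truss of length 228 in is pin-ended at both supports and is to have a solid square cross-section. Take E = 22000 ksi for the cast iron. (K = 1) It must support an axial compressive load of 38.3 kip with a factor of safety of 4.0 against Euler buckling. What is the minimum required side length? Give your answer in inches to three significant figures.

Required P_cr = n·P = 4.0 × 38.3 = 153.2 kip
L_e = K·L = 1 × 228 = 228.0 in
Required I = P_cr·L_e²/(π²E) = 1.532×10^5 × 228.0² / (π² × 2.20×10^7) = 36.68 in⁴
Solid square: I = a⁴/12  ⇒  a = (12I)^(1/4) = (12×36.68)^(1/4) = 4.58 in

a ≈ 4.58 in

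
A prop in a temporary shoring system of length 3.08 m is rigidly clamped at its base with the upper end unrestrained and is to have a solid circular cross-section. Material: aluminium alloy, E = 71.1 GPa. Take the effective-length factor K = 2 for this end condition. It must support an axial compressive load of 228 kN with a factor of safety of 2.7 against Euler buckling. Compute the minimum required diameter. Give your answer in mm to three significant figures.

d ≈ 161 mm

Required P_cr = n·P = 2.7 × 228 = 615.6 kN
L_e = K·L = 2 × 3.08 = 6.160 m
Required I = P_cr·L_e²/(π²E) = 6.156×10^5 × 6.160² / (π² × 7.11×10^10) = 3.329×10^-5 m⁴
I_req = 3.329×10^7 mm⁴
Solid circle: I = πd⁴/64  ⇒  d = (64I/π)^(1/4) = (64×3.329×10^7/π)^(1/4) = 161 mm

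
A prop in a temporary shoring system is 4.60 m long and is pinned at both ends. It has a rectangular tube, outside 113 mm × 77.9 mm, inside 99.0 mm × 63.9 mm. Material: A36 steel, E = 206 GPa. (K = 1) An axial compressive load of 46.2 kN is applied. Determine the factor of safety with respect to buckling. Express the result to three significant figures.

Weak-axis I_min = (h_o·b_o³ − h_i·b_i³)/12 with b_o = 77.9, b_i = 63.90 mm (shorter outer/inner sides).
I_min = (113×77.9³ − 99.00×63.90³)/12 = 2.299×10^6 mm⁴
I = 2.299×10^6 mm⁴ = 2.299×10^-6 m⁴
Effective length L_e = K·L = 1 × 4.60 = 4.600 m
P_cr = π²EI / L_e² = π² × 206×10⁹ × 2.299×10^-6 / 4.600² = 2.209×10^5 N
Factor of safety n = P_cr / P = 220.89 / 46.2 = 4.78

n ≈ 4.78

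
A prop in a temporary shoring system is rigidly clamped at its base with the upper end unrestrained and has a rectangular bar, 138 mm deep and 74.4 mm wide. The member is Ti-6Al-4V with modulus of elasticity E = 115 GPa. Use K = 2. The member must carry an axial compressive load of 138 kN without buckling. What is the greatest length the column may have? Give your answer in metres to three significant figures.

Buckling occurs about the weak axis: I_min = h·b³/12 with b = 74.4 mm (the shorter side).
I_min = 138×74.4³/12 = 4.736×10^6 mm⁴
I = 4.736×10^-6 m⁴
At the buckling limit P_cr = P = 1.380×10^5 N
From P_cr = π²EI/(K·L)²:  L = (1/K)·√(π²EI/P_cr) = (1/2)·√(π²×1.15×10^11×4.736×10^-6/1.380×10^5)
L = 3.12 m

L_max ≈ 3.12 m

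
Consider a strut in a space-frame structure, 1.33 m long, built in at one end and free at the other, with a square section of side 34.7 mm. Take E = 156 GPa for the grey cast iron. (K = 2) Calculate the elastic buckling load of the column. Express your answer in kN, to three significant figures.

P_cr ≈ 26.3 kN

I = a⁴/12 = 34.7⁴/12 = 1.208×10^5 mm⁴
I = 1.208×10^5 mm⁴ = 1.208×10^-7 m⁴
Effective length L_e = K·L = 2 × 1.33 = 2.660 m
P_cr = π²EI / L_e² = π² × 156×10⁹ × 1.208×10^-7 / 2.660² = 2.629×10^4 N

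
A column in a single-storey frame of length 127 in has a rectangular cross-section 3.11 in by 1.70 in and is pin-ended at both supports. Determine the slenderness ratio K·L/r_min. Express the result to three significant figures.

For a rectangle r_min = b/√12 = 1.70/√12 = 0.4907 in
L_e = K·L = 1 × 127 = 127.0 in
λ = L_e / r_min = 127.00 / 0.4907 = 259

λ ≈ 259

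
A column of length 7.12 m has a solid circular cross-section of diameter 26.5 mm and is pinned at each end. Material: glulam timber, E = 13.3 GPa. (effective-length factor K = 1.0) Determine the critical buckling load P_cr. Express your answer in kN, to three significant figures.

P_cr ≈ 0.0627 kN

I = πd⁴/64 = π×26.5⁴/64 = 2.421×10^4 mm⁴
I = 2.421×10^4 mm⁴ = 2.421×10^-8 m⁴
Effective length L_e = K·L = 1 × 7.12 = 7.120 m
P_cr = π²EI / L_e² = π² × 13.3×10⁹ × 2.421×10^-8 / 7.120² = 62.68 N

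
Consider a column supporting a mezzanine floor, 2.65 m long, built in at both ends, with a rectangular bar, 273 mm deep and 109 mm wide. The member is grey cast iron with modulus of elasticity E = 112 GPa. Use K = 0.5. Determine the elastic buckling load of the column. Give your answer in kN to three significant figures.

Buckling occurs about the weak axis: I_min = h·b³/12 with b = 109 mm (the shorter side).
I_min = 273×109³/12 = 2.946×10^7 mm⁴
I = 2.946×10^7 mm⁴ = 2.946×10^-5 m⁴
Effective length L_e = K·L = 0.5 × 2.65 = 1.325 m
P_cr = π²EI / L_e² = π² × 112×10⁹ × 2.946×10^-5 / 1.325² = 1.855×10^7 N

P_cr ≈ 18600 kN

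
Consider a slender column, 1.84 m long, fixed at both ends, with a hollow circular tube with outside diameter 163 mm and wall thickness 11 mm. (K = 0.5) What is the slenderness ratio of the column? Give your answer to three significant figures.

Inner diameter d_i = 163 − 2×11 = 141.0 mm
I = π(d_o⁴ − d_i⁴)/64 = π(163⁴ − 141.0⁴)/64 = 1.525×10^7 mm⁴
A = 5.253×10^3 mm²;  r_min = √(I/A) = √(1.525×10^7/5.253×10^3) = 53.88 mm
L_e = K·L = 0.5 × 1.84 m = 0.9200 m = 920.00 mm
λ = L_e / r_min = 920.00 / 53.88 = 17.1

λ ≈ 17.1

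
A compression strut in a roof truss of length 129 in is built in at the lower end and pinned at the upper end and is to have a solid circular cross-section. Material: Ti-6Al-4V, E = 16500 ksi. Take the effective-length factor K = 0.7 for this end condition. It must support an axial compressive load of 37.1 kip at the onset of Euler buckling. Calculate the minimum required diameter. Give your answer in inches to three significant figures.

L_e = K·L = 0.7 × 129 = 90.30 in
Required I = P_cr·L_e²/(π²E) = 3.710×10^4 × 90.30² / (π² × 1.65×10^7) = 1.858 in⁴
Solid circle: I = πd⁴/64  ⇒  d = (64I/π)^(1/4) = (64×1.858/π)^(1/4) = 2.48 in

d ≈ 2.48 in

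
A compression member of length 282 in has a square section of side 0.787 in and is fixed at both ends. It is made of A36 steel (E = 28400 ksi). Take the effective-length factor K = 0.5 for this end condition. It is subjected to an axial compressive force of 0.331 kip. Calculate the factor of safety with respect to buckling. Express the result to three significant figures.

n ≈ 1.36

I = a⁴/12 = 0.787⁴/12 = 3.197×10^-2 in⁴
Effective length L_e = K·L = 0.5 × 282 = 141.0 in
P_cr = π²EI / L_e² = π² × 28400×10³ × 3.197×10^-2 / 141.0² = 450.7 lb
Factor of safety n = P_cr / P = 0.45071 / 0.331 = 1.36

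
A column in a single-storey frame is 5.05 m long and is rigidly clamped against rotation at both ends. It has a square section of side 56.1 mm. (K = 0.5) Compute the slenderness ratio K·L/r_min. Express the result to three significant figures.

I = a⁴/12 = 56.1⁴/12 = 8.254×10^5 mm⁴
A = 3.147×10^3 mm²;  r_min = √(I/A) = √(8.254×10^5/3.147×10^3) = 16.19 mm
L_e = K·L = 0.5 × 5.05 m = 2.525 m = 2525.0 mm
λ = L_e / r_min = 2525.0 / 16.19 = 156

λ ≈ 156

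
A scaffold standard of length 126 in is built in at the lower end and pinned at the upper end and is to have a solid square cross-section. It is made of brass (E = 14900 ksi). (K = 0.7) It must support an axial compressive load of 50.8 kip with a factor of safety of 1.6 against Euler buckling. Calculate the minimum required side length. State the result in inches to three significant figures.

Required P_cr = n·P = 1.6 × 50.8 = 81.28 kip
L_e = K·L = 0.7 × 126 = 88.20 in
Required I = P_cr·L_e²/(π²E) = 8.128×10^4 × 88.20² / (π² × 1.49×10^7) = 4.300 in⁴
Solid square: I = a⁴/12  ⇒  a = (12I)^(1/4) = (12×4.300)^(1/4) = 2.68 in

a ≈ 2.68 in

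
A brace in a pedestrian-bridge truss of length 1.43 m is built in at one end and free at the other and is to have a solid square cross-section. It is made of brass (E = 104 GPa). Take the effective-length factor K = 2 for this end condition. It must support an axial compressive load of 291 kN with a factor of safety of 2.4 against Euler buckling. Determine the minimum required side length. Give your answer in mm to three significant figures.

a ≈ 90.4 mm

Required P_cr = n·P = 2.4 × 291 = 698.4 kN
L_e = K·L = 2 × 1.43 = 2.860 m
Required I = P_cr·L_e²/(π²E) = 6.984×10^5 × 2.860² / (π² × 1.04×10^11) = 5.565×10^-6 m⁴
I_req = 5.565×10^6 mm⁴
Solid square: I = a⁴/12  ⇒  a = (12I)^(1/4) = (12×5.565×10^6)^(1/4) = 90.4 mm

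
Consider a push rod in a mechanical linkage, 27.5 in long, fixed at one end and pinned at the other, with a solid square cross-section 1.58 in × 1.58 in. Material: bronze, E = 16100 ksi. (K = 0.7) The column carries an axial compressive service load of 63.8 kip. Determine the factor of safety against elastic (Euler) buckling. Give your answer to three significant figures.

n ≈ 3.49

I = a⁴/12 = 1.58⁴/12 = 0.5193 in⁴
Effective length L_e = K·L = 0.7 × 27.5 = 19.25 in
P_cr = π²EI / L_e² = π² × 16100×10³ × 0.5193 / 19.25² = 2.227×10^5 lb
Factor of safety n = P_cr / P = 222.70 / 63.8 = 3.49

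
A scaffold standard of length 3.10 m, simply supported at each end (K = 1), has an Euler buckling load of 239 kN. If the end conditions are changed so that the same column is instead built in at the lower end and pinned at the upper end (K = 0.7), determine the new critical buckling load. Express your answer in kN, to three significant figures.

P_cr ∝ 1/K², so P_cr,new = P_cr,old × (K_old/K_new)² = 239 × (1/0.7)²
= 239 × 2.041 = 488 kN

P_cr ≈ 488 kN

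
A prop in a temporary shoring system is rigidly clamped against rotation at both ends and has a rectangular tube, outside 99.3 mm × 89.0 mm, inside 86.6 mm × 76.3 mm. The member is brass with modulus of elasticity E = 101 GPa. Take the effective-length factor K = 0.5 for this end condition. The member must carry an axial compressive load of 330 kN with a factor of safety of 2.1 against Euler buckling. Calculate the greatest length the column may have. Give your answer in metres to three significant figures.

L_max ≈ 3.89 m

Weak-axis I_min = (h_o·b_o³ − h_i·b_i³)/12 with b_o = 89.0, b_i = 76.30 mm (shorter outer/inner sides).
I_min = (99.3×89.0³ − 86.60×76.30³)/12 = 2.628×10^6 mm⁴
I = 2.628×10^-6 m⁴
Required critical load P_cr = n·P = 2.1 × 330 = 693.0 kN = 6.930×10^5 N
From P_cr = π²EI/(K·L)²:  L = (1/K)·√(π²EI/P_cr) = (1/0.5)·√(π²×1.01×10^11×2.628×10^-6/6.930×10^5)
L = 3.89 m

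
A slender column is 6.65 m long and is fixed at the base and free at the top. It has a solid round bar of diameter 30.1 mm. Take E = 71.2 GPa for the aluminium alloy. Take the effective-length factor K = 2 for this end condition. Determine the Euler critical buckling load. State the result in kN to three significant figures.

I = πd⁴/64 = π×30.1⁴/64 = 4.029×10^4 mm⁴
I = 4.029×10^4 mm⁴ = 4.029×10^-8 m⁴
Effective length L_e = K·L = 2 × 6.65 = 13.30 m
P_cr = π²EI / L_e² = π² × 71.2×10⁹ × 4.029×10^-8 / 13.30² = 160.1 N

P_cr ≈ 0.160 kN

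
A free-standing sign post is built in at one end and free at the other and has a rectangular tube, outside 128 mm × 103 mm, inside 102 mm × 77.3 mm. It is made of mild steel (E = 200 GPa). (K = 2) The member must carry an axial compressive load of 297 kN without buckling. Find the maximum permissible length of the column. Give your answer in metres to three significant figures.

L_max ≈ 3.58 m

Weak-axis I_min = (h_o·b_o³ − h_i·b_i³)/12 with b_o = 103, b_i = 77.30 mm (shorter outer/inner sides).
I_min = (128×103³ − 102.0×77.30³)/12 = 7.730×10^6 mm⁴
I = 7.730×10^-6 m⁴
At the buckling limit P_cr = P = 2.970×10^5 N
From P_cr = π²EI/(K·L)²:  L = (1/K)·√(π²EI/P_cr) = (1/2)·√(π²×2.00×10^11×7.730×10^-6/2.970×10^5)
L = 3.58 m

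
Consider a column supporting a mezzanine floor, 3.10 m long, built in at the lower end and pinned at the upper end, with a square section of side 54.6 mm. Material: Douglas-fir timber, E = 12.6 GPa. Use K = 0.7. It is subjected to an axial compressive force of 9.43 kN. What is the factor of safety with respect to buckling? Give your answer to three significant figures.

n ≈ 2.07

I = a⁴/12 = 54.6⁴/12 = 7.406×10^5 mm⁴
I = 7.406×10^5 mm⁴ = 7.406×10^-7 m⁴
Effective length L_e = K·L = 0.7 × 3.10 = 2.170 m
P_cr = π²EI / L_e² = π² × 12.6×10⁹ × 7.406×10^-7 / 2.170² = 1.956×10^4 N
Factor of safety n = P_cr / P = 19.559 / 9.43 = 2.07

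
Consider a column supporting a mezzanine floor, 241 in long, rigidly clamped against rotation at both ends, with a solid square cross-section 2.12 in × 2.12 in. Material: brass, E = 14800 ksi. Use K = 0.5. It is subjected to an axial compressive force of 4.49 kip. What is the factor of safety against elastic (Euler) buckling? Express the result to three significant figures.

n ≈ 3.77

I = a⁴/12 = 2.12⁴/12 = 1.683 in⁴
Effective length L_e = K·L = 0.5 × 241 = 120.5 in
P_cr = π²EI / L_e² = π² × 14800×10³ × 1.683 / 120.5² = 1.693×10^4 lb
Factor of safety n = P_cr / P = 16.934 / 4.49 = 3.77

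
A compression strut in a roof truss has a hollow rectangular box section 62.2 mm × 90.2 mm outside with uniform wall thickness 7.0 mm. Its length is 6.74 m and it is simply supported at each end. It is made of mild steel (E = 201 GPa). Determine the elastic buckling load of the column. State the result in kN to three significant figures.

Inner dimensions: h_i = 90.2 − 2×7.0 = 76.20 mm, b_i = 62.2 − 2×7.0 = 48.20 mm
Weak-axis I_min = (h_o·b_o³ − h_i·b_i³)/12 with b_o = 62.2, b_i = 48.20 mm (shorter outer/inner sides).
I_min = (90.2×62.2³ − 76.20×48.20³)/12 = 1.098×10^6 mm⁴
I = 1.098×10^6 mm⁴ = 1.098×10^-6 m⁴
Effective length L_e = K·L = 1 × 6.74 = 6.740 m
P_cr = π²EI / L_e² = π² × 201×10⁹ × 1.098×10^-6 / 6.740² = 4.794×10^4 N

P_cr ≈ 47.9 kN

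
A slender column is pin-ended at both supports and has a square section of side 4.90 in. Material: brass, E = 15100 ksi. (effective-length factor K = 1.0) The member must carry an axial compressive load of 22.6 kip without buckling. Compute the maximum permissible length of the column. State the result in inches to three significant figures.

L_max ≈ 563 in

I = a⁴/12 = 4.90⁴/12 = 48.04 in⁴
At the buckling limit P_cr = P = 2.260×10^4 lb
From P_cr = π²EI/(K·L)²:  L = (1/K)·√(π²EI/P_cr) = (1/1)·√(π²×1.51×10^7×48.04/2.260×10^4)
L = 563 in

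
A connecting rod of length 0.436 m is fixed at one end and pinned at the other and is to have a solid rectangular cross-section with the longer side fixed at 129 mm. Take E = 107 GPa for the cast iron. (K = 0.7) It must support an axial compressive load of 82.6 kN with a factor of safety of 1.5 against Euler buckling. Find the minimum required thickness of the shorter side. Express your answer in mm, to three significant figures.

Required P_cr = n·P = 1.5 × 82.6 = 123.9 kN
L_e = K·L = 0.7 × 0.436 = 0.3052 m
Required I = P_cr·L_e²/(π²E) = 1.239×10^5 × 0.3052² / (π² × 1.07×10^11) = 1.093×10^-8 m⁴
I_req = 1.093×10^4 mm⁴
Rectangle, weak axis: I_min = h·b³/12 with h = 129 mm fixed  ⇒  b = (12I/h)^(1/3) = 10.1 mm

b ≈ 10.1 mm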